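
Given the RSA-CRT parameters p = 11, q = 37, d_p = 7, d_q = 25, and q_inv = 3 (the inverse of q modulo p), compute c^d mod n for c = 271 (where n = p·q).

m₁ = c^(d_p) mod p: c ≡ 7 (mod 11), and 7^7 mod 11 = 6.
m₂ = c^(d_q) mod q: c ≡ 12 (mod 37), and 12^25 mod 37 = 9.
h = q_inv·(m₁ − m₂) mod p = 3·(6 − 9) mod 11 = 2.
m = m₂ + h·q = 9 + 2·37 = 83.

83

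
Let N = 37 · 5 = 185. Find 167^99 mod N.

68

Mod 37: 167 ≡ 19; by Fermat, exponent reduces to 99 mod 36 = 27; 19^27 ≡ 31 (mod 37).
Mod 5: 167 ≡ 2; by Fermat, exponent reduces to 99 mod 4 = 3; 2^3 ≡ 3 (mod 5).
Combine by CRT: x ≡ 31 (mod 37), x ≡ 3 (mod 5) ⇒ x ≡ 68 (mod 185).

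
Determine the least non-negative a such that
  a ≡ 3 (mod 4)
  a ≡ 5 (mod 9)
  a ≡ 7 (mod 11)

95

From a ≡ 3 (mod 4) write a = 3 + 4t. Substituting into a ≡ 5 (mod 9) gives 4t ≡ 2 (mod 9), and since 4⁻¹ ≡ 7 (mod 9), t ≡ 5. Hence a ≡ 3 + 4·5 = 23 (mod 36).
From a ≡ 23 (mod 36) write a = 23 + 36t. Substituting into a ≡ 7 (mod 11) gives 36t ≡ 6 (mod 11), and since 3⁻¹ ≡ 4 (mod 11), t ≡ 2. Hence a ≡ 23 + 36·2 = 95 (mod 396).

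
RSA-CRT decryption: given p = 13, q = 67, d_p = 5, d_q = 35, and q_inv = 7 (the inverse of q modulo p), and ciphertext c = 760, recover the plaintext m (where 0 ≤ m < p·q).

m₁ = c^(d_p) mod p: c ≡ 6 (mod 13), and 6^5 mod 13 = 2.
m₂ = c^(d_q) mod q: c ≡ 23 (mod 67), and 23^35 mod 67 = 60.
h = q_inv·(m₁ − m₂) mod p = 7·(2 − 60) mod 13 = 10.
m = m₂ + h·q = 60 + 10·67 = 730.

730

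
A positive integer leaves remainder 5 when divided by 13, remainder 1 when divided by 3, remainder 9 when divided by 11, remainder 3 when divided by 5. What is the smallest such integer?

The moduli are pairwise coprime; N = 13·3·11·5 = 2145.
N/13 = 165; 165 ≡ 9 (mod 13); 9·3 ≡ 1, so inverse 3.
N/3 = 715; 715 ≡ 1 (mod 3), inverse 1.
N/11 = 195; 195 ≡ 8 (mod 11); 8·7 ≡ 1, so inverse 7.
N/5 = 429; 429 ≡ 4 (mod 5); 4·4 ≡ 1, so inverse 4.
k ≡ 5·165·3 + 1·715·1 + 9·195·7 + 3·429·4 = 20623.
20623 mod 2145 = 1318.

1318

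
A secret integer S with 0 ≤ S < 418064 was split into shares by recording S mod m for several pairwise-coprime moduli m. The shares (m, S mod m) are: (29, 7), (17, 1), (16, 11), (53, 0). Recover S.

337451

The moduli are pairwise coprime; N = 29·17·16·53 = 418064.
N/29 = 14416; 14416 ≡ 3 (mod 29); 3·10 ≡ 1, so inverse 10.
N/17 = 24592; 24592 ≡ 10 (mod 17); 10·12 ≡ 1, so inverse 12.
N/16 = 26129; 26129 ≡ 1 (mod 16), inverse 1.
N/53 = 7888; 7888 ≡ 44 (mod 53); 44·47 ≡ 1, so inverse 47.
S ≡ 7·14416·10 + 1·24592·12 + 11·26129·1 + 0·7888·47 = 1591643.
1591643 mod 418064 = 337451.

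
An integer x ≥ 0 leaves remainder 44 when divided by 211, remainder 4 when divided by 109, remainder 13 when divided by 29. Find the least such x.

405375

From x ≡ 44 (mod 211) write x = 44 + 211t. Substituting into x ≡ 4 (mod 109) gives 211t ≡ 69 (mod 109), and since 102⁻¹ ≡ 31 (mod 109), t ≡ 68. Hence x ≡ 44 + 211·68 = 14392 (mod 22999).
From x ≡ 14392 (mod 22999) write x = 14392 + 22999t. Substituting into x ≡ 13 (mod 29) gives 22999t ≡ 5 (mod 29), and since 2⁻¹ ≡ 15 (mod 29), t ≡ 17. Hence x ≡ 14392 + 22999·17 = 405375 (mod 666971).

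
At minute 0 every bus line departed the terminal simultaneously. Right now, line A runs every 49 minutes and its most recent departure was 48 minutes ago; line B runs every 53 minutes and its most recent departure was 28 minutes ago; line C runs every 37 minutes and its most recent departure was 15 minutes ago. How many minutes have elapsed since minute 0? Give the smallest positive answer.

75606

The moduli are pairwise coprime; N = 49·53·37 = 96089.
N/49 = 1961; 1961 ≡ 1 (mod 49), inverse 1.
N/53 = 1813; 1813 ≡ 11 (mod 53); 11·29 ≡ 1, so inverse 29.
N/37 = 2597; 2597 ≡ 7 (mod 37); 7·16 ≡ 1, so inverse 16.
t ≡ 48·1961·1 + 28·1813·29 + 15·2597·16 = 2189564.
2189564 mod 96089 = 75606.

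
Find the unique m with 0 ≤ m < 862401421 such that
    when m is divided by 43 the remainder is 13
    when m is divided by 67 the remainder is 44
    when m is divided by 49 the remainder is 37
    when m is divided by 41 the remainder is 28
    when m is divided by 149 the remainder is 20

From m ≡ 13 (mod 43) write m = 13 + 43t. Substituting into m ≡ 44 (mod 67) gives 43t ≡ 31 (mod 67), and since 43⁻¹ ≡ 53 (mod 67), t ≡ 35. Hence m ≡ 13 + 43·35 = 1518 (mod 2881).
From m ≡ 1518 (mod 2881) write m = 1518 + 2881t. Substituting into m ≡ 37 (mod 49) gives 2881t ≡ 38 (mod 49), and since 39⁻¹ ≡ 44 (mod 49), t ≡ 6. Hence m ≡ 1518 + 2881·6 = 18804 (mod 141169).
From m ≡ 18804 (mod 141169) write m = 18804 + 141169t. Substituting into m ≡ 28 (mod 41) gives 141169t ≡ 2 (mod 41), and since 6⁻¹ ≡ 7 (mod 41), t ≡ 14. Hence m ≡ 18804 + 141169·14 = 1995170 (mod 5787929).
From m ≡ 1995170 (mod 5787929) write m = 1995170 + 5787929t. Substituting into m ≡ 20 (mod 149) gives 5787929t ≡ 109 (mod 149), and since 24⁻¹ ≡ 118 (mod 149), t ≡ 48. Hence m ≡ 1995170 + 5787929·48 = 279815762 (mod 862401421).

279815762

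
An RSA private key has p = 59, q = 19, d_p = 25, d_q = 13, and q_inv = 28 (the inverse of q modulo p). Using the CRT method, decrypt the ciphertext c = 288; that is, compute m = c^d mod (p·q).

m₁ = c^(d_p) mod p: c ≡ 52 (mod 59), and 52^25 mod 59 = 23.
m₂ = c^(d_q) mod q: c ≡ 3 (mod 19), and 3^13 mod 19 = 14.
h = q_inv·(m₁ − m₂) mod p = 28·(23 − 14) mod 59 = 16.
m = m₂ + h·q = 14 + 16·19 = 318.

318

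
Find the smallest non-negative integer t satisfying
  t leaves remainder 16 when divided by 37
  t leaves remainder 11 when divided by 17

164

From t ≡ 16 (mod 37) write t = 16 + 37s. Substituting into t ≡ 11 (mod 17) gives 37s ≡ 12 (mod 17), and since 3⁻¹ ≡ 6 (mod 17), s ≡ 4. Hence t ≡ 16 + 37·4 = 164 (mod 629).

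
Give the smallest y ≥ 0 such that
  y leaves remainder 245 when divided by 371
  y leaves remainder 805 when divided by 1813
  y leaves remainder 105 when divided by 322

gcd(371, 1813) = 7 and 7 | (805 − 245), so the pair is consistent; merging gives y ≡ 57008 (mod 96089), where 96089 = lcm(371, 1813).
gcd(96089, 322) = 7 and 7 | (105 − 57008), so the pair is consistent; merging gives y ≡ 3612301 (mod 4420094), where 4420094 = lcm(96089, 322).
The solution is unique modulo lcm(371, 1813, 322) = 4420094.

3612301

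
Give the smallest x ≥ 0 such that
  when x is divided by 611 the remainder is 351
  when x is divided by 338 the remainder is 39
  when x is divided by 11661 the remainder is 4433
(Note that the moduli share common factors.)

1007279

gcd(611, 338) = 13 and 13 | (39 − 351), so the pair is consistent; merging gives x ≡ 6461 (mod 15886), where 15886 = lcm(611, 338).
gcd(15886, 11661) = 169 and 169 | (4433 − 6461), so the pair is consistent; merging gives x ≡ 1007279 (mod 1096134), where 1096134 = lcm(15886, 11661).
The solution is unique modulo lcm(611, 338, 11661) = 1096134.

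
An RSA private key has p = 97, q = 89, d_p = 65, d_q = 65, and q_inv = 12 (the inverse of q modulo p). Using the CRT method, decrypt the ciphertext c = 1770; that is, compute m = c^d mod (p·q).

9

m₁ = c^(d_p) mod p: c ≡ 24 (mod 97), and 24^65 mod 97 = 9.
m₂ = c^(d_q) mod q: c ≡ 79 (mod 89), and 79^65 mod 89 = 9.
h = q_inv·(m₁ − m₂) mod p = 12·(9 − 9) mod 97 = 0.
m = m₂ + h·q = 9 + 0·89 = 9.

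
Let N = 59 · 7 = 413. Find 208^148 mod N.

240

Mod 59: 208 ≡ 31; by Fermat, exponent reduces to 148 mod 58 = 32; 31^32 ≡ 4 (mod 59).
Mod 7: 208 ≡ 5; by Fermat, exponent reduces to 148 mod 6 = 4; 5^4 ≡ 2 (mod 7).
Combine by CRT: x ≡ 4 (mod 59), x ≡ 2 (mod 7) ⇒ x ≡ 240 (mod 413).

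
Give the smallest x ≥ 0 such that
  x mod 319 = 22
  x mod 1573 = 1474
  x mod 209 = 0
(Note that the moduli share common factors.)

gcd(319, 1573) = 11 and 11 | (1474 − 22), so the pair is consistent; merging gives x ≡ 14058 (mod 45617), where 45617 = lcm(319, 1573).
gcd(45617, 209) = 11 and 11 | (0 − 14058), so the pair is consistent; merging gives x ≡ 835164 (mod 866723), where 866723 = lcm(45617, 209).
The solution is unique modulo lcm(319, 1573, 209) = 866723.

835164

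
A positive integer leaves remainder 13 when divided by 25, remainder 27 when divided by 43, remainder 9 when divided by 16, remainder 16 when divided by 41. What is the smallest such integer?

From t ≡ 13 (mod 25) write t = 13 + 25s. Substituting into t ≡ 27 (mod 43) gives 25s ≡ 14 (mod 43), and since 25⁻¹ ≡ 31 (mod 43), s ≡ 4. Hence t ≡ 13 + 25·4 = 113 (mod 1075).
From t ≡ 113 (mod 1075) write t = 113 + 1075s. Substituting into t ≡ 9 (mod 16) gives 1075s ≡ 8 (mod 16), and since 3⁻¹ ≡ 11 (mod 16), s ≡ 8. Hence t ≡ 113 + 1075·8 = 8713 (mod 17200).
From t ≡ 8713 (mod 17200) write t = 8713 + 17200s. Substituting into t ≡ 16 (mod 41) gives 17200s ≡ 36 (mod 41), and since 21⁻¹ ≡ 2 (mod 41), s ≡ 31. Hence t ≡ 8713 + 17200·31 = 541913 (mod 705200).

541913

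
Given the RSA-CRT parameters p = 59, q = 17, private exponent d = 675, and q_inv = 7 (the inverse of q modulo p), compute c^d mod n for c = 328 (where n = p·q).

d_p = d mod (p−1) = 675 mod 58 = 37; d_q = d mod (q−1) = 3.
m₁ = c^(d_p) mod p: c ≡ 33 (mod 59), and 33^37 mod 59 = 31.
m₂ = c^(d_q) mod q: c ≡ 5 (mod 17), and 5^3 mod 17 = 6.
h = q_inv·(m₁ − m₂) mod p = 7·(31 − 6) mod 59 = 57.
m = m₂ + h·q = 6 + 57·17 = 975.

975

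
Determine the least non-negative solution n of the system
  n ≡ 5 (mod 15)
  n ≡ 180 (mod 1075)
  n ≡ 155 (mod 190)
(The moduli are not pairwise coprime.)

57155

gcd(15, 1075) = 5 and 5 | (180 − 5), so the pair is consistent; merging gives n ≡ 2330 (mod 3225), where 3225 = lcm(15, 1075).
gcd(3225, 190) = 5 and 5 | (155 − 2330), so the pair is consistent; merging gives n ≡ 57155 (mod 122550), where 122550 = lcm(3225, 190).
The solution is unique modulo lcm(15, 1075, 190) = 122550.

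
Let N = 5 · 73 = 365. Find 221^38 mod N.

296

Mod 5: 221 ≡ 1; by Fermat, exponent reduces to 38 mod 4 = 2; 1^2 ≡ 1 (mod 5).
Mod 73: 221 ≡ 2; 2^38 ≡ 4 (mod 73).
Combine by CRT: x ≡ 1 (mod 5), x ≡ 4 (mod 73) ⇒ x ≡ 296 (mod 365).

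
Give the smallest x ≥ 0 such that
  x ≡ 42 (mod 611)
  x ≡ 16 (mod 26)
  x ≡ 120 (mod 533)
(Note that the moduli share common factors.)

25704

gcd(611, 26) = 13 and 13 | (16 − 42), so the pair is consistent; merging gives x ≡ 42 (mod 1222), where 1222 = lcm(611, 26).
gcd(1222, 533) = 13 and 13 | (120 − 42), so the pair is consistent; merging gives x ≡ 25704 (mod 50102), where 50102 = lcm(1222, 533).
The solution is unique modulo lcm(611, 26, 533) = 50102.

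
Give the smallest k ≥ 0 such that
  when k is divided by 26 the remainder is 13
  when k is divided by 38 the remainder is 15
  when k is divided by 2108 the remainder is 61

gcd(26, 38) = 2 and 2 | (15 − 13), so the pair is consistent; merging gives k ≡ 91 (mod 494), where 494 = lcm(26, 38).
gcd(494, 2108) = 2 and 2 | (61 − 91), so the pair is consistent; merging gives k ≡ 497549 (mod 520676), where 520676 = lcm(494, 2108).
The solution is unique modulo lcm(26, 38, 2108) = 520676.

497549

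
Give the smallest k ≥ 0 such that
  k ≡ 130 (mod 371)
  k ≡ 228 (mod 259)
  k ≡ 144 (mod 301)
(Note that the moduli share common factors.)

201212

gcd(371, 259) = 7 and 7 | (228 − 130), so the pair is consistent; merging gives k ≡ 9034 (mod 13727), where 13727 = lcm(371, 259).
gcd(13727, 301) = 7 and 7 | (144 − 9034), so the pair is consistent; merging gives k ≡ 201212 (mod 590261), where 590261 = lcm(13727, 301).
The solution is unique modulo lcm(371, 259, 301) = 590261.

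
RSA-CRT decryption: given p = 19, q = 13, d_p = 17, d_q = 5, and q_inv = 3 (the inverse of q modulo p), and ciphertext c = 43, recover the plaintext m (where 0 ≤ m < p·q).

m₁ = c^(d_p) mod p: c ≡ 5 (mod 19), and 5^17 mod 19 = 4.
m₂ = c^(d_q) mod q: c ≡ 4 (mod 13), and 4^5 mod 13 = 10.
h = q_inv·(m₁ − m₂) mod p = 3·(4 − 10) mod 19 = 1.
m = m₂ + h·q = 10 + 1·13 = 23.

23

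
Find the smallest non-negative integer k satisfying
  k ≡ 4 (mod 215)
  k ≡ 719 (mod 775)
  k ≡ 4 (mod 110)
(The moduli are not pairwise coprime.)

gcd(215, 775) = 5 and 5 | (719 − 4), so the pair is consistent; merging gives k ≡ 13119 (mod 33325), where 33325 = lcm(215, 775).
gcd(33325, 110) = 5 and 5 | (4 − 13119), so the pair is consistent; merging gives k ≡ 179744 (mod 733150), where 733150 = lcm(33325, 110).
The solution is unique modulo lcm(215, 775, 110) = 733150.

179744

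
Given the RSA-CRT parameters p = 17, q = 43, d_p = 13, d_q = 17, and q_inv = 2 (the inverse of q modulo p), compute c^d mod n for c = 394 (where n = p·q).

m₁ = c^(d_p) mod p: c ≡ 3 (mod 17), and 3^13 mod 17 = 12.
m₂ = c^(d_q) mod q: c ≡ 7 (mod 43), and 7^17 mod 43 = 37.
h = q_inv·(m₁ − m₂) mod p = 2·(12 − 37) mod 17 = 1.
m = m₂ + h·q = 37 + 1·43 = 80.

80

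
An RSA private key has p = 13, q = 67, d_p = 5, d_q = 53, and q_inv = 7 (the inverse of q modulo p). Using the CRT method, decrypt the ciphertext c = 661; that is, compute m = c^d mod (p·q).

579

m₁ = c^(d_p) mod p: c ≡ 11 (mod 13), and 11^5 mod 13 = 7.
m₂ = c^(d_q) mod q: c ≡ 58 (mod 67), and 58^53 mod 67 = 43.
h = q_inv·(m₁ − m₂) mod p = 7·(7 − 43) mod 13 = 8.
m = m₂ + h·q = 43 + 8·67 = 579.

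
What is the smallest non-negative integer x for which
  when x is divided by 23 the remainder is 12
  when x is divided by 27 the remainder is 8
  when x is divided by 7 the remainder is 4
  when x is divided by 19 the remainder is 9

From x ≡ 12 (mod 23) write x = 12 + 23t. Substituting into x ≡ 8 (mod 27) gives 23t ≡ 23 (mod 27), and since 23⁻¹ ≡ 20 (mod 27), t ≡ 1. Hence x ≡ 12 + 23·1 = 35 (mod 621).
From x ≡ 35 (mod 621) write x = 35 + 621t. Substituting into x ≡ 4 (mod 7) gives 621t ≡ 4 (mod 7), and since 5⁻¹ ≡ 3 (mod 7), t ≡ 5. Hence x ≡ 35 + 621·5 = 3140 (mod 4347).
From x ≡ 3140 (mod 4347) write x = 3140 + 4347t. Substituting into x ≡ 9 (mod 19) gives 4347t ≡ 4 (mod 19), and since 15⁻¹ ≡ 14 (mod 19), t ≡ 18. Hence x ≡ 3140 + 4347·18 = 81386 (mod 82593).

81386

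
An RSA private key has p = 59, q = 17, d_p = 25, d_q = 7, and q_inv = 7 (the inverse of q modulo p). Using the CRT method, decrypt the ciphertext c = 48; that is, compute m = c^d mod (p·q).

754

m₁ = c^(d_p) mod p: c ≡ 48 (mod 59), and 48^25 mod 59 = 46.
m₂ = c^(d_q) mod q: c ≡ 14 (mod 17), and 14^7 mod 17 = 6.
h = q_inv·(m₁ − m₂) mod p = 7·(46 − 6) mod 59 = 44.
m = m₂ + h·q = 6 + 44·17 = 754.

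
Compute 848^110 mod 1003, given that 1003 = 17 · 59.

Mod 17: 848 ≡ 15; by Fermat, exponent reduces to 110 mod 16 = 14; 15^14 ≡ 13 (mod 17).
Mod 59: 848 ≡ 22; by Fermat, exponent reduces to 110 mod 58 = 52; 22^52 ≡ 7 (mod 59).
Combine by CRT: x ≡ 13 (mod 17), x ≡ 7 (mod 59) ⇒ x ≡ 302 (mod 1003).

302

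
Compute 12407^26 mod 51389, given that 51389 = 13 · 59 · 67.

Mod 13: 12407 ≡ 5; by Fermat, exponent reduces to 26 mod 12 = 2; 5^2 ≡ 12 (mod 13).
Mod 59: 12407 ≡ 17; 17^26 ≡ 48 (mod 59).
Mod 67: 12407 ≡ 12; 12^26 ≡ 19 (mod 67).
Combine by CRT: x ≡ 12 (mod 13), x ≡ 48 (mod 59), x ≡ 19 (mod 67) ⇒ x ≡ 40286 (mod 51389).

40286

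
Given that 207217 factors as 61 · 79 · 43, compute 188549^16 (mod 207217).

Mod 61: 188549 ≡ 59; 59^16 ≡ 22 (mod 61).
Mod 79: 188549 ≡ 55; 55^16 ≡ 55 (mod 79).
Mod 43: 188549 ≡ 37; 37^16 ≡ 6 (mod 43).
Combine by CRT: x ≡ 22 (mod 61), x ≡ 55 (mod 79), x ≡ 6 (mod 43) ⇒ x ≡ 61754 (mod 207217).

61754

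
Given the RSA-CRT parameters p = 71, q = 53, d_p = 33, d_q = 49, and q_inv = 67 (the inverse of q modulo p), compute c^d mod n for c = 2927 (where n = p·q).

535

m₁ = c^(d_p) mod p: c ≡ 16 (mod 71), and 16^33 mod 71 = 38.
m₂ = c^(d_q) mod q: c ≡ 12 (mod 53), and 12^49 mod 53 = 5.
h = q_inv·(m₁ − m₂) mod p = 67·(38 − 5) mod 71 = 10.
m = m₂ + h·q = 5 + 10·53 = 535.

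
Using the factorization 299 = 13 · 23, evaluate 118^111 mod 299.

118

Mod 13: 118 ≡ 1; by Fermat, exponent reduces to 111 mod 12 = 3; 1^3 ≡ 1 (mod 13).
Mod 23: 118 ≡ 3; by Fermat, exponent reduces to 111 mod 22 = 1; 3^1 ≡ 3 (mod 23).
Combine by CRT: x ≡ 1 (mod 13), x ≡ 3 (mod 23) ⇒ x ≡ 118 (mod 299).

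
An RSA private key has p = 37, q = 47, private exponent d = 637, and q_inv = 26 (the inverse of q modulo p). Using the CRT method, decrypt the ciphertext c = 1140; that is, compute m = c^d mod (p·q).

d_p = d mod (p−1) = 637 mod 36 = 25; d_q = d mod (q−1) = 39.
m₁ = c^(d_p) mod p: c ≡ 30 (mod 37), and 30^25 mod 37 = 3.
m₂ = c^(d_q) mod q: c ≡ 12 (mod 47), and 12^39 mod 47 = 28.
h = q_inv·(m₁ − m₂) mod p = 26·(3 − 28) mod 37 = 16.
m = m₂ + h·q = 28 + 16·47 = 780.

780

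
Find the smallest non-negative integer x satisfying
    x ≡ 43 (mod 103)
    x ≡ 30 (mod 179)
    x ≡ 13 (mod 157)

2686283

Combine the congruences pairwise.
From x ≡ 43 (mod 103) write x = 43 + 103t. Substituting into x ≡ 30 (mod 179) gives 103t ≡ 166 (mod 179), and since 103⁻¹ ≡ 73 (mod 179), t ≡ 125. Hence x ≡ 43 + 103·125 = 12918 (mod 18437).
From x ≡ 12918 (mod 18437) write x = 12918 + 18437t. Substituting into x ≡ 13 (mod 157) gives 18437t ≡ 126 (mod 157), and since 68⁻¹ ≡ 127 (mod 157), t ≡ 145. Hence x ≡ 12918 + 18437·145 = 2686283 (mod 2894609).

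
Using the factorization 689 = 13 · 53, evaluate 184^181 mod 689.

Mod 13: 184 ≡ 2; by Fermat, exponent reduces to 181 mod 12 = 1; 2^1 ≡ 2 (mod 13).
Mod 53: 184 ≡ 25; by Fermat, exponent reduces to 181 mod 52 = 25; 25^25 ≡ 17 (mod 53).
Combine by CRT: x ≡ 2 (mod 13), x ≡ 17 (mod 53) ⇒ x ≡ 600 (mod 689).

600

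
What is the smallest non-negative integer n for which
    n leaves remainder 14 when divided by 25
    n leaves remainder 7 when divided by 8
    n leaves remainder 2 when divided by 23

The moduli are pairwise coprime; M = 25·8·23 = 4600.
M/25 = 184; 184 ≡ 9 (mod 25); 9·14 ≡ 1, so inverse 14.
M/8 = 575; 575 ≡ 7 (mod 8); 7·7 ≡ 1, so inverse 7.
M/23 = 200; 200 ≡ 16 (mod 23); 16·13 ≡ 1, so inverse 13.
n ≡ 14·184·14 + 7·575·7 + 2·200·13 = 69439.
69439 mod 4600 = 439.

439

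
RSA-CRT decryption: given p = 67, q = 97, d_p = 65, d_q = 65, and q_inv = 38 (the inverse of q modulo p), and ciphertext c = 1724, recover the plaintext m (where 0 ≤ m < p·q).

1433

m₁ = c^(d_p) mod p: c ≡ 49 (mod 67), and 49^65 mod 67 = 26.
m₂ = c^(d_q) mod q: c ≡ 75 (mod 97), and 75^65 mod 97 = 75.
h = q_inv·(m₁ − m₂) mod p = 38·(26 − 75) mod 67 = 14.
m = m₂ + h·q = 75 + 14·97 = 1433.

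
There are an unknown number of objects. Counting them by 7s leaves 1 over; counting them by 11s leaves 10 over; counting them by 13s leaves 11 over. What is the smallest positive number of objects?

Combine the congruences pairwise.
From N ≡ 1 (mod 7) write N = 1 + 7t. Substituting into N ≡ 10 (mod 11) gives 7t ≡ 9 (mod 11), and since 7⁻¹ ≡ 8 (mod 11), t ≡ 6. Hence N ≡ 1 + 7·6 = 43 (mod 77).
From N ≡ 43 (mod 77) write N = 43 + 77t. Substituting into N ≡ 11 (mod 13) gives 77t ≡ 7 (mod 13), and since 12⁻¹ ≡ 12 (mod 13), t ≡ 6. Hence N ≡ 43 + 77·6 = 505 (mod 1001).

505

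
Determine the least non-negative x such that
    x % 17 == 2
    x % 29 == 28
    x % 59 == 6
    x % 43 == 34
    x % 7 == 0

The moduli are pairwise coprime; N = 17·29·59·43·7 = 8755187.
N/17 = 515011; 515011 ≡ 13 (mod 17); 13·4 ≡ 1, so inverse 4.
N/29 = 301903; 301903 ≡ 13 (mod 29); 13·9 ≡ 1, so inverse 9.
N/59 = 148393; 148393 ≡ 8 (mod 59); 8·37 ≡ 1, so inverse 37.
N/43 = 203609; 203609 ≡ 4 (mod 43); 4·11 ≡ 1, so inverse 11.
N/7 = 1250741; 1250741 ≡ 2 (mod 7); 2·4 ≡ 1, so inverse 4.
x ≡ 2·515011·4 + 28·301903·9 + 6·148393·37 + 34·203609·11 + 0·1250741·4 = 189292656.
189292656 mod 8755187 = 5433729.

5433729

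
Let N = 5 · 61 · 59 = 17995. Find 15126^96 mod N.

Mod 5: 15126 ≡ 1; since 4 | 96, by Fermat 1^96 ≡ 1 (mod 5).
Mod 61: 15126 ≡ 59; by Fermat, exponent reduces to 96 mod 60 = 36; 59^36 ≡ 58 (mod 61).
Mod 59: 15126 ≡ 22; by Fermat, exponent reduces to 96 mod 58 = 38; 22^38 ≡ 4 (mod 59).
Combine by CRT: x ≡ 1 (mod 5), x ≡ 58 (mod 61), x ≡ 4 (mod 59) ⇒ x ≡ 16406 (mod 17995).

16406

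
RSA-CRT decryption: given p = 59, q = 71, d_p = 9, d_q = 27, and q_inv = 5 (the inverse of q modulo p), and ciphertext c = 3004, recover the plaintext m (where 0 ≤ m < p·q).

m₁ = c^(d_p) mod p: c ≡ 54 (mod 59), and 54^9 mod 59 = 11.
m₂ = c^(d_q) mod q: c ≡ 22 (mod 71), and 22^27 mod 71 = 56.
h = q_inv·(m₁ − m₂) mod p = 5·(11 − 56) mod 59 = 11.
m = m₂ + h·q = 56 + 11·71 = 837.

837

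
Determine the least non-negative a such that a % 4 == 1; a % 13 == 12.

25

Combine the congruences pairwise.
From a ≡ 1 (mod 4) write a = 1 + 4t. Substituting into a ≡ 12 (mod 13) gives 4t ≡ 11 (mod 13), and since 4⁻¹ ≡ 10 (mod 13), t ≡ 6. Hence a ≡ 1 + 4·6 = 25 (mod 52).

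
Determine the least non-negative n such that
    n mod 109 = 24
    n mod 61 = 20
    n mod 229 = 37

319721

The moduli are pairwise coprime; M = 109·61·229 = 1522621.
M/109 = 13969; 13969 ≡ 17 (mod 109); 17·77 ≡ 1, so inverse 77.
M/61 = 24961; 24961 ≡ 12 (mod 61); 12·56 ≡ 1, so inverse 56.
M/229 = 6649; 6649 ≡ 8 (mod 229); 8·86 ≡ 1, so inverse 86.
n ≡ 24·13969·77 + 20·24961·56 + 37·6649·86 = 74928150.
74928150 mod 1522621 = 319721.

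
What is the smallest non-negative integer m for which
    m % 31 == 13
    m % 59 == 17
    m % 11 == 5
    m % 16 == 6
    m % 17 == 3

2267446

The moduli are pairwise coprime; N = 31·59·11·16·17 = 5472368.
N/31 = 176528; 176528 ≡ 14 (mod 31); 14·20 ≡ 1, so inverse 20.
N/59 = 92752; 92752 ≡ 4 (mod 59); 4·15 ≡ 1, so inverse 15.
N/11 = 497488; 497488 ≡ 2 (mod 11); 2·6 ≡ 1, so inverse 6.
N/16 = 342023; 342023 ≡ 7 (mod 16); 7·7 ≡ 1, so inverse 7.
N/17 = 321904; 321904 ≡ 9 (mod 17); 9·2 ≡ 1, so inverse 2.
m ≡ 13·176528·20 + 17·92752·15 + 5·497488·6 + 6·342023·7 + 3·321904·2 = 100770070.
100770070 mod 5472368 = 2267446.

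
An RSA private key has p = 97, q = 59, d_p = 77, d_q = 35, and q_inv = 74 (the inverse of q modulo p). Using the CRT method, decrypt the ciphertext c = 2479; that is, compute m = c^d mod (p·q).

m₁ = c^(d_p) mod p: c ≡ 54 (mod 97), and 54^77 mod 97 = 4.
m₂ = c^(d_q) mod q: c ≡ 1 (mod 59), and 1^35 mod 59 = 1.
h = q_inv·(m₁ − m₂) mod p = 74·(4 − 1) mod 97 = 28.
m = m₂ + h·q = 1 + 28·59 = 1653.

1653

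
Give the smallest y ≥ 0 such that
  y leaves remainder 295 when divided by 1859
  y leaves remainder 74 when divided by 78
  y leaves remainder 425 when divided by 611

9590

gcd(1859, 78) = 13 and 13 | (74 − 295), so the pair is consistent; merging gives y ≡ 9590 (mod 11154), where 11154 = lcm(1859, 78).
gcd(11154, 611) = 13 and 13 | (425 − 9590), so the pair is consistent; merging gives y ≡ 9590 (mod 524238), where 524238 = lcm(11154, 611).
The solution is unique modulo lcm(1859, 78, 611) = 524238.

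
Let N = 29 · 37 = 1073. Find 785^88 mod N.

Mod 29: 785 ≡ 2; by Fermat, exponent reduces to 88 mod 28 = 4; 2^4 ≡ 16 (mod 29).
Mod 37: 785 ≡ 8; by Fermat, exponent reduces to 88 mod 36 = 16; 8^16 ≡ 26 (mod 37).
Combine by CRT: x ≡ 16 (mod 29), x ≡ 26 (mod 37) ⇒ x ≡ 248 (mod 1073).

248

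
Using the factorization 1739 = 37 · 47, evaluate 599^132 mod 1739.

Mod 37: 599 ≡ 7; by Fermat, exponent reduces to 132 mod 36 = 24; 7^24 ≡ 26 (mod 37).
Mod 47: 599 ≡ 35; by Fermat, exponent reduces to 132 mod 46 = 40; 35^40 ≡ 7 (mod 47).
Combine by CRT: x ≡ 26 (mod 37), x ≡ 7 (mod 47) ⇒ x ≡ 618 (mod 1739).

618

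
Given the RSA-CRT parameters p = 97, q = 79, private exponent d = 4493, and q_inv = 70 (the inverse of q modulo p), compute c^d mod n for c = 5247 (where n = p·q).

d_p = d mod (p−1) = 4493 mod 96 = 77; d_q = d mod (q−1) = 47.
m₁ = c^(d_p) mod p: c ≡ 9 (mod 97), and 9^77 mod 97 = 73.
m₂ = c^(d_q) mod q: c ≡ 33 (mod 79), and 33^47 mod 79 = 61.
h = q_inv·(m₁ − m₂) mod p = 70·(73 − 61) mod 97 = 64.
m = m₂ + h·q = 61 + 64·79 = 5117.

5117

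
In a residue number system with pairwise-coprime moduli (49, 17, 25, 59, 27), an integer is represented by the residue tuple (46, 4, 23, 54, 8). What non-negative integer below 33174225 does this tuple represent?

1859498

The moduli are pairwise coprime; N = 49·17·25·59·27 = 33174225.
N/49 = 677025; 677025 ≡ 41 (mod 49); 41·6 ≡ 1, so inverse 6.
N/17 = 1951425; 1951425 ≡ 12 (mod 17); 12·10 ≡ 1, so inverse 10.
N/25 = 1326969; 1326969 ≡ 19 (mod 25); 19·4 ≡ 1, so inverse 4.
N/59 = 562275; 562275 ≡ 5 (mod 59); 5·12 ≡ 1, so inverse 12.
N/27 = 1228675; 1228675 ≡ 13 (mod 27); 13·25 ≡ 1, so inverse 25.
x ≡ 46·677025·6 + 4·1951425·10 + 23·1326969·4 + 54·562275·12 + 8·1228675·25 = 997086248.
997086248 mod 33174225 = 1859498.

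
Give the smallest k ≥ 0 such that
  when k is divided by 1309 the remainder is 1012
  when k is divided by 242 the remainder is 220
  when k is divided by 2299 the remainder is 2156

gcd(1309, 242) = 11 and 11 | (220 − 1012), so the pair is consistent; merging gives k ≡ 19338 (mod 28798), where 28798 = lcm(1309, 242).
gcd(28798, 2299) = 121 and 121 | (2156 − 19338), so the pair is consistent; merging gives k ≡ 48136 (mod 547162), where 547162 = lcm(28798, 2299).
The solution is unique modulo lcm(1309, 242, 2299) = 547162.

48136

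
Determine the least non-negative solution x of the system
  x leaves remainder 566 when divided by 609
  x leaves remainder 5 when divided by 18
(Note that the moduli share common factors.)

1175

Combine the congruences pairwise.
gcd(609, 18) = 3 and 3 | (5 − 566), so the pair is consistent; merging gives x ≡ 1175 (mod 3654), where 3654 = lcm(609, 18).
The solution is unique modulo lcm(609, 18) = 3654.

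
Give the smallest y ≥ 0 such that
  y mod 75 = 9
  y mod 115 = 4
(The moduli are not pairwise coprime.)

234

Combine the congruences pairwise.
gcd(75, 115) = 5 and 5 | (4 − 9), so the pair is consistent; merging gives y ≡ 234 (mod 1725), where 1725 = lcm(75, 115).
The solution is unique modulo lcm(75, 115) = 1725.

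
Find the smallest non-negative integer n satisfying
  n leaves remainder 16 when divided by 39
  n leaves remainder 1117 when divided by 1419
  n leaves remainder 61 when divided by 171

870964

Combine the congruences pairwise.
gcd(39, 1419) = 3 and 3 | (1117 − 16), so the pair is consistent; merging gives n ≡ 3955 (mod 18447), where 18447 = lcm(39, 1419).
gcd(18447, 171) = 3 and 3 | (61 − 3955), so the pair is consistent; merging gives n ≡ 870964 (mod 1051479), where 1051479 = lcm(18447, 171).
The solution is unique modulo lcm(39, 1419, 171) = 1051479.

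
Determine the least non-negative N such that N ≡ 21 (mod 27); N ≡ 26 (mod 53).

291

Combine the congruences pairwise.
From N ≡ 21 (mod 27) write N = 21 + 27t. Substituting into N ≡ 26 (mod 53) gives 27t ≡ 5 (mod 53), and since 27⁻¹ ≡ 2 (mod 53), t ≡ 10. Hence N ≡ 21 + 27·10 = 291 (mod 1431).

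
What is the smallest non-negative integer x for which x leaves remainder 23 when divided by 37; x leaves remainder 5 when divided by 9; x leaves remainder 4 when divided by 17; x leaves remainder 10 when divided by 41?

The moduli are pairwise coprime; N = 37·9·17·41 = 232101.
N/37 = 6273; 6273 ≡ 20 (mod 37); 20·13 ≡ 1, so inverse 13.
N/9 = 25789; 25789 ≡ 4 (mod 9); 4·7 ≡ 1, so inverse 7.
N/17 = 13653; 13653 ≡ 2 (mod 17); 2·9 ≡ 1, so inverse 9.
N/41 = 5661; 5661 ≡ 3 (mod 41); 3·14 ≡ 1, so inverse 14.
x ≡ 23·6273·13 + 5·25789·7 + 4·13653·9 + 10·5661·14 = 4062290.
4062290 mod 232101 = 116573.

116573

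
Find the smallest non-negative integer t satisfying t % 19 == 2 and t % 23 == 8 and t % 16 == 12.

5436

Combine the congruences pairwise.
From t ≡ 2 (mod 19) write t = 2 + 19s. Substituting into t ≡ 8 (mod 23) gives 19s ≡ 6 (mod 23), and since 19⁻¹ ≡ 17 (mod 23), s ≡ 10. Hence t ≡ 2 + 19·10 = 192 (mod 437).
From t ≡ 192 (mod 437) write t = 192 + 437s. Substituting into t ≡ 12 (mod 16) gives 437s ≡ 12 (mod 16), and since 5⁻¹ ≡ 13 (mod 16), s ≡ 12. Hence t ≡ 192 + 437·12 = 5436 (mod 6992).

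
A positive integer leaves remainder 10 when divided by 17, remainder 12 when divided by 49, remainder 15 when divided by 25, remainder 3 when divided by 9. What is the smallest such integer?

From a ≡ 10 (mod 17) write a = 10 + 17t. Substituting into a ≡ 12 (mod 49) gives 17t ≡ 2 (mod 49), and since 17⁻¹ ≡ 26 (mod 49), t ≡ 3. Hence a ≡ 10 + 17·3 = 61 (mod 833).
From a ≡ 61 (mod 833) write a = 61 + 833t. Substituting into a ≡ 15 (mod 25) gives 833t ≡ 4 (mod 25), and since 8⁻¹ ≡ 22 (mod 25), t ≡ 13. Hence a ≡ 61 + 833·13 = 10890 (mod 20825).
From a ≡ 10890 (mod 20825) write a = 10890 + 20825t. Substituting into a ≡ 3 (mod 9) gives 20825t ≡ 3 (mod 9), and since 8⁻¹ ≡ 8 (mod 9), t ≡ 6. Hence a ≡ 10890 + 20825·6 = 135840 (mod 187425).

135840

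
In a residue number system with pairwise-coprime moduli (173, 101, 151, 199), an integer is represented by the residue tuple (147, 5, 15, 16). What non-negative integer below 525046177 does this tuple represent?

The moduli are pairwise coprime; N = 173·101·151·199 = 525046177.
N/173 = 3034949; 3034949 ≡ 10 (mod 173); 10·52 ≡ 1, so inverse 52.
N/101 = 5198477; 5198477 ≡ 7 (mod 101); 7·29 ≡ 1, so inverse 29.
N/151 = 3477127; 3477127 ≡ 50 (mod 151); 50·148 ≡ 1, so inverse 148.
N/199 = 2638423; 2638423 ≡ 81 (mod 199); 81·86 ≡ 1, so inverse 86.
x ≡ 147·3034949·52 + 5·5198477·29 + 15·3477127·148 + 16·2638423·86 = 35302621309.
35302621309 mod 525046177 = 124527450.

124527450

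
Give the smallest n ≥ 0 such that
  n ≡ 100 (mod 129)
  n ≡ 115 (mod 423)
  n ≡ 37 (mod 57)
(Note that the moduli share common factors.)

52990

gcd(129, 423) = 3 and 3 | (115 − 100), so the pair is consistent; merging gives n ≡ 16612 (mod 18189), where 18189 = lcm(129, 423).
gcd(18189, 57) = 3 and 3 | (37 − 16612), so the pair is consistent; merging gives n ≡ 52990 (mod 345591), where 345591 = lcm(18189, 57).
The solution is unique modulo lcm(129, 423, 57) = 345591.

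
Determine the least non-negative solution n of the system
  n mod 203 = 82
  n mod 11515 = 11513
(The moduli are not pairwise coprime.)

149693

gcd(203, 11515) = 7 and 7 | (11513 − 82), so the pair is consistent; merging gives n ≡ 149693 (mod 333935), where 333935 = lcm(203, 11515).
The solution is unique modulo lcm(203, 11515) = 333935.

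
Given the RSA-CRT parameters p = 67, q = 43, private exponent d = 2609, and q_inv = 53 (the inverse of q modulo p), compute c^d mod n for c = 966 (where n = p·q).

757

d_p = d mod (p−1) = 2609 mod 66 = 35; d_q = d mod (q−1) = 5.
m₁ = c^(d_p) mod p: c ≡ 28 (mod 67), and 28^35 mod 67 = 20.
m₂ = c^(d_q) mod q: c ≡ 20 (mod 43), and 20^5 mod 43 = 26.
h = q_inv·(m₁ − m₂) mod p = 53·(20 − 26) mod 67 = 17.
m = m₂ + h·q = 26 + 17·43 = 757.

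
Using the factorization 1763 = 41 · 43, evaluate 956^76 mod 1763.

597

Mod 41: 956 ≡ 13; by Fermat, exponent reduces to 76 mod 40 = 36; 13^36 ≡ 23 (mod 41).
Mod 43: 956 ≡ 10; by Fermat, exponent reduces to 76 mod 42 = 34; 10^34 ≡ 38 (mod 43).
Combine by CRT: x ≡ 23 (mod 41), x ≡ 38 (mod 43) ⇒ x ≡ 597 (mod 1763).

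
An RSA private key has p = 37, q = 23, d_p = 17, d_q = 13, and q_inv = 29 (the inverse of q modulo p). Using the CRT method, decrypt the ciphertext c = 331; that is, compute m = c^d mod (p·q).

m₁ = c^(d_p) mod p: c ≡ 35 (mod 37), and 35^17 mod 37 = 19.
m₂ = c^(d_q) mod q: c ≡ 9 (mod 23), and 9^13 mod 23 = 12.
h = q_inv·(m₁ − m₂) mod p = 29·(19 − 12) mod 37 = 18.
m = m₂ + h·q = 12 + 18·23 = 426.

426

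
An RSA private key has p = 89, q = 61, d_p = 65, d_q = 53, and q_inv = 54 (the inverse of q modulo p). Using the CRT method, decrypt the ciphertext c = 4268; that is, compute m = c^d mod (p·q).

m₁ = c^(d_p) mod p: c ≡ 85 (mod 89), and 85^65 mod 89 = 22.
m₂ = c^(d_q) mod q: c ≡ 59 (mod 61), and 59^53 mod 61 = 10.
h = q_inv·(m₁ − m₂) mod p = 54·(22 − 10) mod 89 = 25.
m = m₂ + h·q = 10 + 25·61 = 1535.

1535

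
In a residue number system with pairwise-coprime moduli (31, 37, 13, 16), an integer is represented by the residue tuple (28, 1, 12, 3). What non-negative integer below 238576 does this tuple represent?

214083

The moduli are pairwise coprime; N = 31·37·13·16 = 238576.
N/31 = 7696; 7696 ≡ 8 (mod 31); 8·4 ≡ 1, so inverse 4.
N/37 = 6448; 6448 ≡ 10 (mod 37); 10·26 ≡ 1, so inverse 26.
N/13 = 18352; 18352 ≡ 9 (mod 13); 9·3 ≡ 1, so inverse 3.
N/16 = 14911; 14911 ≡ 15 (mod 16); 15·15 ≡ 1, so inverse 15.
x ≡ 28·7696·4 + 1·6448·26 + 12·18352·3 + 3·14911·15 = 2361267.
2361267 mod 238576 = 214083.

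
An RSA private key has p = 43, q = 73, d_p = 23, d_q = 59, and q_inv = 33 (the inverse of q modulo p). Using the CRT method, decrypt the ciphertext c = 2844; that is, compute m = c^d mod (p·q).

m₁ = c^(d_p) mod p: c ≡ 6 (mod 43), and 6^23 mod 43 = 36.
m₂ = c^(d_q) mod q: c ≡ 70 (mod 73), and 70^59 mod 73 = 24.
h = q_inv·(m₁ − m₂) mod p = 33·(36 − 24) mod 43 = 9.
m = m₂ + h·q = 24 + 9·73 = 681.

681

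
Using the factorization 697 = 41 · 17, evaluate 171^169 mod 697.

341

Mod 41: 171 ≡ 7; by Fermat, exponent reduces to 169 mod 40 = 9; 7^9 ≡ 13 (mod 41).
Mod 17: 171 ≡ 1; by Fermat, exponent reduces to 169 mod 16 = 9; 1^9 ≡ 1 (mod 17).
Combine by CRT: x ≡ 13 (mod 41), x ≡ 1 (mod 17) ⇒ x ≡ 341 (mod 697).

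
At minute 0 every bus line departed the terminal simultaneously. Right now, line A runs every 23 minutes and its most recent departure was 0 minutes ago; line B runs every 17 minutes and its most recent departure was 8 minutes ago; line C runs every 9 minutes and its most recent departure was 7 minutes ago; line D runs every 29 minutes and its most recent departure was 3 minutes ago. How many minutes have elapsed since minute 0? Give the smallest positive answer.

The moduli are pairwise coprime; N = 23·17·9·29 = 102051.
N/23 = 4437; 4437 ≡ 21 (mod 23); 21·11 ≡ 1, so inverse 11.
N/17 = 6003; 6003 ≡ 2 (mod 17); 2·9 ≡ 1, so inverse 9.
N/9 = 11339; 11339 ≡ 8 (mod 9); 8·8 ≡ 1, so inverse 8.
N/29 = 3519; 3519 ≡ 10 (mod 29); 10·3 ≡ 1, so inverse 3.
t ≡ 0·4437·11 + 8·6003·9 + 7·11339·8 + 3·3519·3 = 1098871.
1098871 mod 102051 = 78361.

78361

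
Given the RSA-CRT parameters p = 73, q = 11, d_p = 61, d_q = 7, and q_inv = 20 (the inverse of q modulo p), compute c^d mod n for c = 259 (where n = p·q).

118

m₁ = c^(d_p) mod p: c ≡ 40 (mod 73), and 40^61 mod 73 = 45.
m₂ = c^(d_q) mod q: c ≡ 6 (mod 11), and 6^7 mod 11 = 8.
h = q_inv·(m₁ − m₂) mod p = 20·(45 − 8) mod 73 = 10.
m = m₂ + h·q = 8 + 10·11 = 118.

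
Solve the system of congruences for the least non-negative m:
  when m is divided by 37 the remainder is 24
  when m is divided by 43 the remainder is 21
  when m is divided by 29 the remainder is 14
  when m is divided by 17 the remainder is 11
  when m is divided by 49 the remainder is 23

The moduli are pairwise coprime; N = 37·43·29·17·49 = 38433787.
N/37 = 1038751; 1038751 ≡ 13 (mod 37); 13·20 ≡ 1, so inverse 20.
N/43 = 893809; 893809 ≡ 11 (mod 43); 11·4 ≡ 1, so inverse 4.
N/29 = 1325303; 1325303 ≡ 3 (mod 29); 3·10 ≡ 1, so inverse 10.
N/17 = 2260811; 2260811 ≡ 15 (mod 17); 15·8 ≡ 1, so inverse 8.
N/49 = 784363; 784363 ≡ 20 (mod 49); 20·27 ≡ 1, so inverse 27.
m ≡ 24·1038751·20 + 21·893809·4 + 14·1325303·10 + 11·2260811·8 + 23·784363·27 = 1445263647.
1445263647 mod 38433787 = 23213528.

23213528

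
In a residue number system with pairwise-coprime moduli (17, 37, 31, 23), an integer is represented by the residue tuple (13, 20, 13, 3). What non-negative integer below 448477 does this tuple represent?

63253

Combine the congruences pairwise.
From x ≡ 13 (mod 17) write x = 13 + 17t. Substituting into x ≡ 20 (mod 37) gives 17t ≡ 7 (mod 37), and since 17⁻¹ ≡ 24 (mod 37), t ≡ 20. Hence x ≡ 13 + 17·20 = 353 (mod 629).
From x ≡ 353 (mod 629) write x = 353 + 629t. Substituting into x ≡ 13 (mod 31) gives 629t ≡ 1 (mod 31), and since 9⁻¹ ≡ 7 (mod 31), t ≡ 7. Hence x ≡ 353 + 629·7 = 4756 (mod 19499).
From x ≡ 4756 (mod 19499) write x = 4756 + 19499t. Substituting into x ≡ 3 (mod 23) gives 19499t ≡ 8 (mod 23), and since 18⁻¹ ≡ 9 (mod 23), t ≡ 3. Hence x ≡ 4756 + 19499·3 = 63253 (mod 448477).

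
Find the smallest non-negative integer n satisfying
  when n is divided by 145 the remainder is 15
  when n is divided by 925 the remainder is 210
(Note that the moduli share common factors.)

Combine the congruences pairwise.
gcd(145, 925) = 5 and 5 | (210 − 15), so the pair is consistent; merging gives n ≡ 6685 (mod 26825), where 26825 = lcm(145, 925).
The solution is unique modulo lcm(145, 925) = 26825.

6685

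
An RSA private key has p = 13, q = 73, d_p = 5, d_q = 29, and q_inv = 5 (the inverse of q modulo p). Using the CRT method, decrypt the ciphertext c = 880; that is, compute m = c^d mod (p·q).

m₁ = c^(d_p) mod p: c ≡ 9 (mod 13), and 9^5 mod 13 = 3.
m₂ = c^(d_q) mod q: c ≡ 4 (mod 73), and 4^29 mod 73 = 16.
h = q_inv·(m₁ − m₂) mod p = 5·(3 − 16) mod 13 = 0.
m = m₂ + h·q = 16 + 0·73 = 16.

16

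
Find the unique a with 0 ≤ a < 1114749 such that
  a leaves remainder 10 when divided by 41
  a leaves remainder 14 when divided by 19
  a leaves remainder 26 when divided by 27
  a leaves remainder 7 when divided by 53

The moduli are pairwise coprime; N = 41·19·27·53 = 1114749.
N/41 = 27189; 27189 ≡ 6 (mod 41); 6·7 ≡ 1, so inverse 7.
N/19 = 58671; 58671 ≡ 18 (mod 19); 18·18 ≡ 1, so inverse 18.
N/27 = 41287; 41287 ≡ 4 (mod 27); 4·7 ≡ 1, so inverse 7.
N/53 = 21033; 21033 ≡ 45 (mod 53); 45·33 ≡ 1, so inverse 33.
a ≡ 10·27189·7 + 14·58671·18 + 26·41287·7 + 7·21033·33 = 29061179.
29061179 mod 1114749 = 77705.

77705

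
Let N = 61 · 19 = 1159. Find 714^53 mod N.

824

Mod 61: 714 ≡ 43; 43^53 ≡ 31 (mod 61).
Mod 19: 714 ≡ 11; by Fermat, exponent reduces to 53 mod 18 = 17; 11^17 ≡ 7 (mod 19).
Combine by CRT: x ≡ 31 (mod 61), x ≡ 7 (mod 19) ⇒ x ≡ 824 (mod 1159).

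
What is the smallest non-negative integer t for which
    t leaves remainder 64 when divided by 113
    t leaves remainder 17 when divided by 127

9669

From t ≡ 64 (mod 113) write t = 64 + 113s. Substituting into t ≡ 17 (mod 127) gives 113s ≡ 80 (mod 127), and since 113⁻¹ ≡ 9 (mod 127), s ≡ 85. Hence t ≡ 64 + 113·85 = 9669 (mod 14351).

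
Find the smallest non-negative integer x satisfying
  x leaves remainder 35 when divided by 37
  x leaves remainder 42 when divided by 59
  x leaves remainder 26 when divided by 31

32669

The moduli are pairwise coprime; N = 37·59·31 = 67673.
N/37 = 1829; 1829 ≡ 16 (mod 37); 16·7 ≡ 1, so inverse 7.
N/59 = 1147; 1147 ≡ 26 (mod 59); 26·25 ≡ 1, so inverse 25.
N/31 = 2183; 2183 ≡ 13 (mod 31); 13·12 ≡ 1, so inverse 12.
x ≡ 35·1829·7 + 42·1147·25 + 26·2183·12 = 2333551.
2333551 mod 67673 = 32669.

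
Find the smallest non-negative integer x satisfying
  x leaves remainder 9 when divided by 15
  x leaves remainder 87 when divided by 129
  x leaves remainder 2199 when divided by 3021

Combine the congruences pairwise.
gcd(15, 129) = 3 and 3 | (87 − 9), so the pair is consistent; merging gives x ≡ 474 (mod 645), where 645 = lcm(15, 129).
gcd(645, 3021) = 3 and 3 | (2199 − 474), so the pair is consistent; merging gives x ≡ 591294 (mod 649515), where 649515 = lcm(645, 3021).
The solution is unique modulo lcm(15, 129, 3021) = 649515.

591294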